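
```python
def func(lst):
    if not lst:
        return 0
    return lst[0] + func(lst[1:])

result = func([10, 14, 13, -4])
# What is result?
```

10 + 14 + 13 + (-4) + 0 = 33

Answer: 33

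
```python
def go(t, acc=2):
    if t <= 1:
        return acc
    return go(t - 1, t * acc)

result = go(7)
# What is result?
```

Accumulator trace (n, acc): (7, 2) -> (6, 14) -> (5, 84) -> (4, 420) -> (3, 1680) -> (2, 5040) -> (1, 10080) -> return 10080

Answer: 10080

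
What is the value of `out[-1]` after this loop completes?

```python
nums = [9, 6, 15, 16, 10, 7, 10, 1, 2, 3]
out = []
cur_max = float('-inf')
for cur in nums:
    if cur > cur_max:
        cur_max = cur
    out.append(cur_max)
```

Running max ends at 16
`out` takes the values: [] → [9] → [9, 9] → [9, 9, 15] → [9, 9, 15, 16] → [9, 9, 15, 16, 16] → [9, 9, 15, 16, 16, 16] → [9, 9, 15, 16, 16, 16, 16] → [9, 9, 15, 16, 16, 16, 16, 16] → [9, 9, 15, 16, 16, 16, 16, 16, 16] → [9, 9, 15, 16, 16, 16, 16, 16, 16, 16]
So `out[-1]` = 16

Answer: 16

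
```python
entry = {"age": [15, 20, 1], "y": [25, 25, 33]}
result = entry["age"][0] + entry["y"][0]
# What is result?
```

Trace:
`entry = {"age": [15, 20, 1], "y": [25, 25, 33]}` → entry = {'age': [15, 20, 1], 'y': [25, 25, 33]}
`result = entry["age"][0] + entry["y"][0]` → result = 40
So result = 40

Answer: 40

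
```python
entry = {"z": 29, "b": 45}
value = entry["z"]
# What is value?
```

Trace:
`entry = {"z": 29, "b": 45}` → entry = {'z': 29, 'b': 45}
`value = entry["z"]` → value = 29
So value = 29

Answer: 29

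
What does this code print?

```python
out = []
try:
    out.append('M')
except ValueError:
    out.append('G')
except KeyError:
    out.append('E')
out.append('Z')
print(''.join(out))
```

Execution trace: 'M' (try body, no exception) → 'Z' (after the try/except). Output: MZ

Answer: MZ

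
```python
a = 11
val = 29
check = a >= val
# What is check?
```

Trace:
`a = 11` → a = 11
`val = 29` → val = 29
`check = a >= val` → check = False
So check = False

Answer: False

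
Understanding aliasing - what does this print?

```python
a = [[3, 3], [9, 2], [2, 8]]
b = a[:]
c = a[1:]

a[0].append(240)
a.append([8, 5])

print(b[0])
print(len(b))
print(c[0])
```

Key concept: slice with nested mutation.
Step by step:
`a = [[3, 3], [9, 2], [2, 8]]` → a = [[3, 3], [9, 2], [2, 8]]
`b = a[:]` → b = [[3, 3], [9, 2], [2, 8]]
`c = a[1:]` → c = [[9, 2], [2, 8]]
`a[0].append(240)` → a = [[3, 3, 240], [9, 2], [2, 8]]; b = [[3, 3, 240], [9, 2], [2, 8]]
`a.append([8, 5])` → a = [[3, 3, 240], [9, 2], [2, 8], [8, 5]]
`print(b[0])` → prints [3, 3, 240]
`print(len(b))` → prints 3
`print(c[0])` → prints [9, 2]

Answer:
[3, 3, 240]
3
[9, 2]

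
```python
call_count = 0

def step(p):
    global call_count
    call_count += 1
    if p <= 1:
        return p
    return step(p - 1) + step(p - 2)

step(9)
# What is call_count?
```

Calls(p) = 1 + Calls(p-1) + Calls(p-2); Calls(0)=Calls(1)=1. For p=9 this gives 109.

Answer: 109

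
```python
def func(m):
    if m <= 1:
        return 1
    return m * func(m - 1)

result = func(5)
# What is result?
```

func(5) = 5 * 4 * 3 * 2 * 1 = 120

Answer: 120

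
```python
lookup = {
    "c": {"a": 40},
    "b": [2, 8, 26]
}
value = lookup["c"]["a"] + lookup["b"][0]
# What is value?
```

Trace:
`lookup = { ...` → lookup = {'c': {'a': 40}, 'b': [2, 8, 26]}
`value = lookup["c"]["a"] + lookup["b"][0]` → value = 42
So value = 42

Answer: 42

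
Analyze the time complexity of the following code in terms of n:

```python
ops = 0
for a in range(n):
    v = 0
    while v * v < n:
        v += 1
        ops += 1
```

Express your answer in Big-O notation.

Each loop level contributes: n × √n. Multiplying the contributions gives O(n√n).

Answer: O(n√n)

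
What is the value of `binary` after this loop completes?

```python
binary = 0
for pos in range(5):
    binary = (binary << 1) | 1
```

Build 5 consecutive 1-bits: 0b11111
`binary` takes the values: 0 → 1 → 3 → 7 → 15 → 31

Answer: 31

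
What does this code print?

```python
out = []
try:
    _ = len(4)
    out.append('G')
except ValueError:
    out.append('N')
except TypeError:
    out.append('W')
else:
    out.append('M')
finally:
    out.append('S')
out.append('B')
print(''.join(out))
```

Execution trace: 'W' (except TypeError) → 'S' (finally) → 'B' (after the try/except). Output: WSB

Answer: WSB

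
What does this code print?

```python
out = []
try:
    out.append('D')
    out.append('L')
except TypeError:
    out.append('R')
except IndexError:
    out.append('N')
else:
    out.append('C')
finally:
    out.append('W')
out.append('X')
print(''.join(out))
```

Execution trace: 'D' (try body) → 'L' (try body, no exception) → 'C' (else) → 'W' (finally) → 'X' (after the try/except). Output: DLCWX

Answer: DLCWX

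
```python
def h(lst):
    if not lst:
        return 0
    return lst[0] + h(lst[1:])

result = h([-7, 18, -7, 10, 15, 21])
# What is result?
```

(-7) + 18 + (-7) + 10 + 15 + 21 + 0 = 50

Answer: 50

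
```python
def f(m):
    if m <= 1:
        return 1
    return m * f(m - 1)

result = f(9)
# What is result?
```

f(9) = 9 * 8 * 7 * 6 * 5 * 4 * 3 * 2 * 1 = 362880

Answer: 362880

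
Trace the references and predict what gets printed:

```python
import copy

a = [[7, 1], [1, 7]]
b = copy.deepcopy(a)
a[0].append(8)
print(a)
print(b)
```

Key concept: deep copy is fully independent.
Step by step:
`a = [[7, 1], [1, 7]]` → a = [[7, 1], [1, 7]]
`b = copy.deepcopy(a)` → b = [[7, 1], [1, 7]]
`a[0].append(8)` → a = [[7, 1, 8], [1, 7]]
`print(a)` → prints [[7, 1, 8], [1, 7]]
`print(b)` → prints [[7, 1], [1, 7]]

Answer:
[[7, 1, 8], [1, 7]]
[[7, 1], [1, 7]]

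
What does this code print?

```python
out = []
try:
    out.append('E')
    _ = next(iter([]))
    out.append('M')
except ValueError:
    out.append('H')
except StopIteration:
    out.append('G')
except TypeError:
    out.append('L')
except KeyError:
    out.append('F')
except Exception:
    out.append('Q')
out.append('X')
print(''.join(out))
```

Execution trace: 'E' (try body) → 'G' (except StopIteration) → 'X' (after the try/except). Output: EGX

Answer: EGX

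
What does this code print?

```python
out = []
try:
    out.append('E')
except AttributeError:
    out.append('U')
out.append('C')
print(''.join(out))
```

Execution trace: 'E' (try body, no exception) → 'C' (after the try/except). Output: EC

Answer: EC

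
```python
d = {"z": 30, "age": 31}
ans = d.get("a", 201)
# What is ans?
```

Trace:
`d = {"z": 30, "age": 31}` → d = {'z': 30, 'age': 31}
`ans = d.get("a", 201)` → ans = 201
So ans = 201

Answer: 201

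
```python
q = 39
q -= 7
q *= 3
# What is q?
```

Trace:
`q = 39` → q = 39
`q -= 7` → q = 32
`q *= 3` → q = 96
So q = 96

Answer: 96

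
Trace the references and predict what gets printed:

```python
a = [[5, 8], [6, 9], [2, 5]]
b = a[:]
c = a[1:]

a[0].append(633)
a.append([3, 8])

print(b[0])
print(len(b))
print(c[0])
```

Key concept: slice with nested mutation.
Step by step:
`a = [[5, 8], [6, 9], [2, 5]]` → a = [[5, 8], [6, 9], [2, 5]]
`b = a[:]` → b = [[5, 8], [6, 9], [2, 5]]
`c = a[1:]` → c = [[6, 9], [2, 5]]
`a[0].append(633)` → a = [[5, 8, 633], [6, 9], [2, 5]]; b = [[5, 8, 633], [6, 9], [2, 5]]
`a.append([3, 8])` → a = [[5, 8, 633], [6, 9], [2, 5], [3, 8]]
`print(b[0])` → prints [5, 8, 633]
`print(len(b))` → prints 3
`print(c[0])` → prints [6, 9]

Answer:
[5, 8, 633]
3
[6, 9]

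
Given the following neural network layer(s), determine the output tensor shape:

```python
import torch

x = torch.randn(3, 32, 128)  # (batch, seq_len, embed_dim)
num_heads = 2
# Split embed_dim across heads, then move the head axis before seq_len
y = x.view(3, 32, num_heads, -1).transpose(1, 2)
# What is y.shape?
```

Input: (3, 32, 128) -> head_dim = 128 // 2 = 64; after view: (3, 32, 2, 64) -> after transpose(1, 2): (3, 2, 32, 64) -> Output: (3, 2, 32, 64)

Answer: (3, 2, 32, 64)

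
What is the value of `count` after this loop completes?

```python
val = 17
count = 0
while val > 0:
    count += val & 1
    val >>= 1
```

Count set bits in 17 (binary: 0b10001)
`count` takes the values: 0 → 1 → 2

Answer: 2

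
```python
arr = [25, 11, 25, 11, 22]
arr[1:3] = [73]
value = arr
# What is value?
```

Trace:
`arr = [25, 11, 25, 11, 22]` → arr = [25, 11, 25, 11, 22]
`arr[1:3] = [73]` → arr = [25, 73, 11, 22]
`value = arr` → value = [25, 73, 11, 22]
So value = [25, 73, 11, 22]

Answer: [25, 73, 11, 22]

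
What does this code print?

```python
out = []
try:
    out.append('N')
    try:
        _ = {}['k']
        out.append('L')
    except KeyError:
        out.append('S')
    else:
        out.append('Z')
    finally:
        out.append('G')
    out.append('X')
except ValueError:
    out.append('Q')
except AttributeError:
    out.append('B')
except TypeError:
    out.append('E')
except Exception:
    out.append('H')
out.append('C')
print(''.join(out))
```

Execution trace: 'N' (try body) → 'S' (inner except KeyError) → 'G' (inner finally) → 'X' (try body, no exception) → 'C' (after the try/except). Output: NSGXC

Answer: NSGXC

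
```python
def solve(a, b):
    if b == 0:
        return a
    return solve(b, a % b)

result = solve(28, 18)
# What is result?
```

solve(28, 18) -> solve(18, 10) -> solve(10, 8) -> solve(8, 2) -> solve(2, 0) -> 2

Answer: 2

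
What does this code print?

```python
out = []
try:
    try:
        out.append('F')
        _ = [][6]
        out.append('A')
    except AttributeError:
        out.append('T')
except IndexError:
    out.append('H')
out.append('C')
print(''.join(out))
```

Execution trace: 'F' (try body) → 'H' (outer except IndexError) → 'C' (after the try/except). Output: FHC

Answer: FHC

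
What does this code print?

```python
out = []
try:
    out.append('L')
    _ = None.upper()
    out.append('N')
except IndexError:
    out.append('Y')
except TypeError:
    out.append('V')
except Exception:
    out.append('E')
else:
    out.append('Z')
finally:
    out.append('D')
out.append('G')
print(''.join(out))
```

Execution trace: 'L' (try body) → 'E' (except Exception) → 'D' (finally) → 'G' (after the try/except). Output: LEDG

Answer: LEDG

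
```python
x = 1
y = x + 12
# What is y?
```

Trace:
`x = 1` → x = 1
`y = x + 12` → y = 13
So y = 13

Answer: 13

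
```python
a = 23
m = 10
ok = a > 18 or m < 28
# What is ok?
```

Trace:
`a = 23` → a = 23
`m = 10` → m = 10
`ok = a > 18 or m < 28` → ok = True
So ok = True

Answer: True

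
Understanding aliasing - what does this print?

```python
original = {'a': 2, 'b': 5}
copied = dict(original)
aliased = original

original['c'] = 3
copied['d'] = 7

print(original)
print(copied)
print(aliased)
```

Key concept: dict() creates copy, assignment creates alias.
Step by step:
`original = {'a': 2, 'b': 5}` → original = {'a': 2, 'b': 5}
`copied = dict(original)` → copied = {'a': 2, 'b': 5}
`aliased = original` → aliased = {'a': 2, 'b': 5} (same object as original)
`original['c'] = 3` → original = {'a': 2, 'b': 5, 'c': 3} (same object as aliased); aliased = {'a': 2, 'b': 5, 'c': 3} (same object as original)
`copied['d'] = 7` → copied = {'a': 2, 'b': 5, 'd': 7}
`print(original)` → prints {'a': 2, 'b': 5, 'c': 3}
`print(copied)` → prints {'a': 2, 'b': 5, 'd': 7}
`print(aliased)` → prints {'a': 2, 'b': 5, 'c': 3}

Answer:
{'a': 2, 'b': 5, 'c': 3}
{'a': 2, 'b': 5, 'd': 7}
{'a': 2, 'b': 5, 'c': 3}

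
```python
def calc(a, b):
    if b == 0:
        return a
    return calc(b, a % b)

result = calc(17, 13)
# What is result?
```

calc(17, 13) -> calc(13, 4) -> calc(4, 1) -> calc(1, 0) -> 1

Answer: 1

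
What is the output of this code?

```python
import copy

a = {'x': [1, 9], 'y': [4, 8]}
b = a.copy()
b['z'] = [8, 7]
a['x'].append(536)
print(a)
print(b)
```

Key concept: shallow copy of dict with mutable values.
Step by step:
`a = {'x': [1, 9], 'y': [4, 8]}` → a = {'x': [1, 9], 'y': [4, 8]}
`b = a.copy()` → b = {'x': [1, 9], 'y': [4, 8]}
`b['z'] = [8, 7]` → b = {'x': [1, 9], 'y': [4, 8], 'z': [8, 7]}
`a['x'].append(536)` → a = {'x': [1, 9, 536], 'y': [4, 8]}; b = {'x': [1, 9, 536], 'y': [4, 8], 'z': [8, 7]}
`print(a)` → prints {'x': [1, 9, 536], 'y': [4, 8]}
`print(b)` → prints {'x': [1, 9, 536], 'y': [4, 8], 'z': [8, 7]}

Answer:
{'x': [1, 9, 536], 'y': [4, 8]}
{'x': [1, 9, 536], 'y': [4, 8], 'z': [8, 7]}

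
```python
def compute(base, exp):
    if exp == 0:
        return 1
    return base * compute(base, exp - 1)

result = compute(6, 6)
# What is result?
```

compute(6, 6) = 6 * 6 * 6 * 6 * 6 * 6 = 46656

Answer: 46656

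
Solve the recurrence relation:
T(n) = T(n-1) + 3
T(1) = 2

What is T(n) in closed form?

Unrolling: T(n) = T(1) + 3·(n-1) = 2 + 3(n-1) = 3n - 1.

Answer: T(n) = 3n - 1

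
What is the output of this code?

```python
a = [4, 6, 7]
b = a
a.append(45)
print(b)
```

Key concept: basic list aliasing.
Step by step:
`a = [4, 6, 7]` → a = [4, 6, 7]
`b = a` → b = [4, 6, 7] (same object as a)
`a.append(45)` → a = [4, 6, 7, 45] (same object as b); b = [4, 6, 7, 45] (same object as a)
`print(b)` → prints [4, 6, 7, 45]

Answer: [4, 6, 7, 45]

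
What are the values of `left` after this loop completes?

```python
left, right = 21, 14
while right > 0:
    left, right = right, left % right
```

GCD of 21 and 14
`left` takes the values: 21 → 14 → 7

Answer: 7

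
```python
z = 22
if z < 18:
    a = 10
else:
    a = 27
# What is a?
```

Trace:
`z = 22` → z = 22
`if z < 18: ...` → z < 18 is False, take else branch → a = 27
So a = 27

Answer: 27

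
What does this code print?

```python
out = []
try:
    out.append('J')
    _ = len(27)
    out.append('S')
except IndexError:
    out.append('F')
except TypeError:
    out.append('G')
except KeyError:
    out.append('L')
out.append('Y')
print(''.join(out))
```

Execution trace: 'J' (try body) → 'G' (except TypeError) → 'Y' (after the try/except). Output: JGY

Answer: JGY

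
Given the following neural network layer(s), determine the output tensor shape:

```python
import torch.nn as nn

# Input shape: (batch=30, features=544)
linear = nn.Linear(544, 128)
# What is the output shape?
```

Input: (30, 544) -> Output: (30, 128)

Answer: (30, 128)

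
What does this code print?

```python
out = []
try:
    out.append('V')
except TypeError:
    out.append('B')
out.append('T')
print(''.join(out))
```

Execution trace: 'V' (try body, no exception) → 'T' (after the try/except). Output: VT

Answer: VT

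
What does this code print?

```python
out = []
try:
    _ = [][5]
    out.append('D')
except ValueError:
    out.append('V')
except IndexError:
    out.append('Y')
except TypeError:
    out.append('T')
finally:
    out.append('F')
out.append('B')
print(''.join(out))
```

Execution trace: 'Y' (except IndexError) → 'F' (finally) → 'B' (after the try/except). Output: YFB

Answer: YFB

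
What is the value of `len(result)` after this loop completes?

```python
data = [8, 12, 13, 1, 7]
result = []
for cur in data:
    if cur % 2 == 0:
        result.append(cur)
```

Count even numbers in [8, 12, 13, 1, 7]
`result` takes the values: [] → [8] → [8, 12]
So `len(result)` = 2

Answer: 2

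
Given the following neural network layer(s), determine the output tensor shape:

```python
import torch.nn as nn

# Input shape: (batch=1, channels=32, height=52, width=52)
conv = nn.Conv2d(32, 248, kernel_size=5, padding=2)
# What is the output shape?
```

Input: (1, 32, 52, 52) -> Output: (1, 248, 52, 52)

Answer: (1, 248, 52, 52)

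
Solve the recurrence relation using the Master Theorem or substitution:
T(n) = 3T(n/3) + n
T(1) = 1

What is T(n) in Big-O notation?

By Master Theorem: a=3, b=3, f(n)=n. Since log_3(3) = 1 and f(n) = Θ(n^1), Case 2 applies. T(n) = O(n log n).

Answer: O(n log n)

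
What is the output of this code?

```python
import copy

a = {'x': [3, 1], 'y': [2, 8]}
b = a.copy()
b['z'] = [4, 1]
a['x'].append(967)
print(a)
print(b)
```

Key concept: shallow copy of dict with mutable values.
Step by step:
`a = {'x': [3, 1], 'y': [2, 8]}` → a = {'x': [3, 1], 'y': [2, 8]}
`b = a.copy()` → b = {'x': [3, 1], 'y': [2, 8]}
`b['z'] = [4, 1]` → b = {'x': [3, 1], 'y': [2, 8], 'z': [4, 1]}
`a['x'].append(967)` → a = {'x': [3, 1, 967], 'y': [2, 8]}; b = {'x': [3, 1, 967], 'y': [2, 8], 'z': [4, 1]}
`print(a)` → prints {'x': [3, 1, 967], 'y': [2, 8]}
`print(b)` → prints {'x': [3, 1, 967], 'y': [2, 8], 'z': [4, 1]}

Answer:
{'x': [3, 1, 967], 'y': [2, 8]}
{'x': [3, 1, 967], 'y': [2, 8], 'z': [4, 1]}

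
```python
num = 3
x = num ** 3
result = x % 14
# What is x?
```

Trace:
`num = 3` → num = 3
`x = num ** 3` → x = 27
`result = x % 14` → result = 13
So x = 27

Answer: 27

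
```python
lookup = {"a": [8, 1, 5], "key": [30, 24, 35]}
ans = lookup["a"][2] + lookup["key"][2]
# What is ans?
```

Trace:
`lookup = {"a": [8, 1, 5], "key": [30, 24, 35]}` → lookup = {'a': [8, 1, 5], 'key': [30, 24, 35]}
`ans = lookup["a"][2] + lookup["key"][2]` → ans = 40
So ans = 40

Answer: 40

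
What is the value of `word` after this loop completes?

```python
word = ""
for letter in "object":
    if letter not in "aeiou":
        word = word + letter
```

Remove vowels from 'object'
`word` takes the values: "" → "b" → "bj" → "bjc" → "bjct"

Answer: "bjct"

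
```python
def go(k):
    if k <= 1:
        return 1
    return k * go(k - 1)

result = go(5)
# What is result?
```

go(5) = 5 * 4 * 3 * 2 * 1 = 120

Answer: 120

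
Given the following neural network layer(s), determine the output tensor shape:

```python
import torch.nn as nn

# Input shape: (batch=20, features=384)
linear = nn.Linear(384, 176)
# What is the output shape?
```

Input: (20, 384) -> Output: (20, 176)

Answer: (20, 176)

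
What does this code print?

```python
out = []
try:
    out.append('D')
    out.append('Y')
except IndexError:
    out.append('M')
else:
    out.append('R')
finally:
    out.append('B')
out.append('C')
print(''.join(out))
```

Execution trace: 'D' (try body) → 'Y' (try body, no exception) → 'R' (else) → 'B' (finally) → 'C' (after the try/except). Output: DYRBC

Answer: DYRBC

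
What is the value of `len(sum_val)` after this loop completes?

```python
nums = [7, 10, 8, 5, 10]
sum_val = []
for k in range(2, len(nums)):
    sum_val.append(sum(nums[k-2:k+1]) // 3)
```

Number of 3-element averages
`sum_val` takes the values: [] → [8] → [8, 7] → [8, 7, 7]
So `len(sum_val)` = 3

Answer: 3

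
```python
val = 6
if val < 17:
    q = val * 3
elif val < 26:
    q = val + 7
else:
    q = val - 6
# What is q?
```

Trace:
`val = 6` → val = 6
`if val < 17: ...` → val < 17 is True → q = 18
So q = 18

Answer: 18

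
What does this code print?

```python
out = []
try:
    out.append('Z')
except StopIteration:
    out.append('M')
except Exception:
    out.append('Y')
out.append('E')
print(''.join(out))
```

Execution trace: 'Z' (try body, no exception) → 'E' (after the try/except). Output: ZE

Answer: ZE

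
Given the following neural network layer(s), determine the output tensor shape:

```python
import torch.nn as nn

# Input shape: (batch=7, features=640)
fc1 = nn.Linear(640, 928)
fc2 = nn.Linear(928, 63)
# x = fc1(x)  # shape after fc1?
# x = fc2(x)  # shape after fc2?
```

Input: (7, 640) -> after fc1: (7, 928) -> Output: (7, 63)

Answer: (7, 63)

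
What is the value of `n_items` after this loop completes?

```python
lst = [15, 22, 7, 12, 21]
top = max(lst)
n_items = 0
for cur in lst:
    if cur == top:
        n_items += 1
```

Count of max value 22 in [15, 22, 7, 12, 21]
`n_items` takes the values: 0 → 1

Answer: 1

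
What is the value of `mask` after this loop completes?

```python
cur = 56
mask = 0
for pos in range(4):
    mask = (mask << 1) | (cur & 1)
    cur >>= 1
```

Reverse lowest 4 bits of 56
`mask` takes the values: 0 → 1

Answer: 1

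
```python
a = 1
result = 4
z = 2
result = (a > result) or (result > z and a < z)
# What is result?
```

Trace:
`a = 1` → a = 1
`result = 4` → result = 4
`z = 2` → z = 2
`result = (a > result) or (result > z and a < z)` → result = True
So result = True

Answer: True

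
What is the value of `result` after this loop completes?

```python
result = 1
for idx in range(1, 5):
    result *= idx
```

4! = 24
`result` takes the values: 1 → 2 → 6 → 24

Answer: 24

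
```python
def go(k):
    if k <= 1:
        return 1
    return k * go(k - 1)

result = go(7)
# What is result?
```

go(7) = 7 * 6 * 5 * 4 * 3 * 2 * 1 = 5040

Answer: 5040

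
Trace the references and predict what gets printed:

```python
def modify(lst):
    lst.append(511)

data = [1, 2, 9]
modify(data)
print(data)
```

Key concept: function modifies passed list.
Step by step:
`data = [1, 2, 9]` → data = [1, 2, 9]
`modify(data)` → data = [1, 2, 9, 511]
`print(data)` → prints [1, 2, 9, 511]

Answer: [1, 2, 9, 511]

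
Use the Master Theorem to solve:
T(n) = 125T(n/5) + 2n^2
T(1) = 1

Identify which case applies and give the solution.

a=125, b=5, f(n)=2n^2. log_5(125) = 3. Since c=2 < 3, Case 1 applies: T(n) = Θ(n^log_b(a)) = O(n^3).

Answer: O(n^3) - Case 1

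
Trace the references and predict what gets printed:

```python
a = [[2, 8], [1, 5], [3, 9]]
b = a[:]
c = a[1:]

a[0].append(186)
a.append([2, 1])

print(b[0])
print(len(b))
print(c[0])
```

Key concept: slice with nested mutation.
Step by step:
`a = [[2, 8], [1, 5], [3, 9]]` → a = [[2, 8], [1, 5], [3, 9]]
`b = a[:]` → b = [[2, 8], [1, 5], [3, 9]]
`c = a[1:]` → c = [[1, 5], [3, 9]]
`a[0].append(186)` → a = [[2, 8, 186], [1, 5], [3, 9]]; b = [[2, 8, 186], [1, 5], [3, 9]]
`a.append([2, 1])` → a = [[2, 8, 186], [1, 5], [3, 9], [2, 1]]
`print(b[0])` → prints [2, 8, 186]
`print(len(b))` → prints 3
`print(c[0])` → prints [1, 5]

Answer:
[2, 8, 186]
3
[1, 5]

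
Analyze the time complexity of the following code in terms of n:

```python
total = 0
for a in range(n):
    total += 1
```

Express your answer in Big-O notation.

Each loop level contributes: n. Multiplying the contributions gives O(n).

Answer: O(n)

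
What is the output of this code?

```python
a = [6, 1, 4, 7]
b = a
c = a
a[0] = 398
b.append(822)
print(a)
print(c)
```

Key concept: multiple aliases.
Step by step:
`a = [6, 1, 4, 7]` → a = [6, 1, 4, 7]
`b = a` → b = [6, 1, 4, 7] (same object as a)
`c = a` → c = [6, 1, 4, 7] (same object as a, b)
`a[0] = 398` → a = [398, 1, 4, 7] (same object as b, c); b = [398, 1, 4, 7] (same object as a, c); c = [398, 1, 4, 7] (same object as a, b)
`b.append(822)` → a = [398, 1, 4, 7, 822] (same object as b, c); b = [398, 1, 4, 7, 822] (same object as a, c); c = [398, 1, 4, 7, 822] (same object as a, b)
`print(a)` → prints [398, 1, 4, 7, 822]
`print(c)` → prints [398, 1, 4, 7, 822]

Answer:
[398, 1, 4, 7, 822]
[398, 1, 4, 7, 822]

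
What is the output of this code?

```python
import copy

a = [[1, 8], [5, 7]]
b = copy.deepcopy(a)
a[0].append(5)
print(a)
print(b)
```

Key concept: deep copy is fully independent.
Step by step:
`a = [[1, 8], [5, 7]]` → a = [[1, 8], [5, 7]]
`b = copy.deepcopy(a)` → b = [[1, 8], [5, 7]]
`a[0].append(5)` → a = [[1, 8, 5], [5, 7]]
`print(a)` → prints [[1, 8, 5], [5, 7]]
`print(b)` → prints [[1, 8], [5, 7]]

Answer:
[[1, 8, 5], [5, 7]]
[[1, 8], [5, 7]]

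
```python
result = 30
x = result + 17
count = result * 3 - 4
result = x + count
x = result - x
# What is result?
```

Trace:
`result = 30` → result = 30
`x = result + 17` → x = 47
`count = result * 3 - 4` → count = 86
`result = x + count` → result = 133
`x = result - x` → x = 86
So result = 133

Answer: 133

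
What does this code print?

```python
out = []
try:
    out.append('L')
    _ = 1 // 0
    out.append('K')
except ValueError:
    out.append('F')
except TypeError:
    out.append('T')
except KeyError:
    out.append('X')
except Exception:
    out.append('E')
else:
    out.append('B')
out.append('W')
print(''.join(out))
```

Execution trace: 'L' (try body) → 'E' (except Exception) → 'W' (after the try/except). Output: LEW

Answer: LEW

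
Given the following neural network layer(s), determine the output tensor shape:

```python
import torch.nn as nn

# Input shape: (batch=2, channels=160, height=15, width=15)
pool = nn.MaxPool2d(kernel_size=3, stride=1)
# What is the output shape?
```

Input: (2, 160, 15, 15) -> Output: (2, 160, 13, 13)

Answer: (2, 160, 13, 13)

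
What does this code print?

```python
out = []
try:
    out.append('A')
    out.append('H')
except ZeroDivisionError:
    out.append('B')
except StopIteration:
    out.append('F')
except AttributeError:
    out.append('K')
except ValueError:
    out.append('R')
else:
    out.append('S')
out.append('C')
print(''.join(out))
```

Execution trace: 'A' (try body) → 'H' (try body, no exception) → 'S' (else) → 'C' (after the try/except). Output: AHSC

Answer: AHSC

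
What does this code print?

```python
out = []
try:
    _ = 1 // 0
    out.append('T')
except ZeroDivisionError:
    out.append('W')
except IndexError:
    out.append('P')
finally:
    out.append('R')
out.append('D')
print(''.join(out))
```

Execution trace: 'W' (except ZeroDivisionError) → 'R' (finally) → 'D' (after the try/except). Output: WRD

Answer: WRD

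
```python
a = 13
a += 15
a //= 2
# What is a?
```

Trace:
`a = 13` → a = 13
`a += 15` → a = 28
`a //= 2` → a = 14
So a = 14

Answer: 14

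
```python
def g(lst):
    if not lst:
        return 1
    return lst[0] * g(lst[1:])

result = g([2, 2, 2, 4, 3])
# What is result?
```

Product over [2, 2, 2, 4, 3] = 2 * 2 * 2 * 4 * 3 = 96

Answer: 96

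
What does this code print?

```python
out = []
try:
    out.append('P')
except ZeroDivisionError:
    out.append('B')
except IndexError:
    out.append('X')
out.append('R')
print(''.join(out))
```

Execution trace: 'P' (try body, no exception) → 'R' (after the try/except). Output: PR

Answer: PR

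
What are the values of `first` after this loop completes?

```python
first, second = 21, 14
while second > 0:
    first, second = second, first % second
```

GCD of 21 and 14
`first` takes the values: 21 → 14 → 7

Answer: 7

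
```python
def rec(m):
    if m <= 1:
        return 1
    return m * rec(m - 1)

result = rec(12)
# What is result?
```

rec(12) = 12 * 11 * 10 * 9 * 8 * 7 * 6 * 5 * 4 * 3 * 2 * 1 = 479001600

Answer: 479001600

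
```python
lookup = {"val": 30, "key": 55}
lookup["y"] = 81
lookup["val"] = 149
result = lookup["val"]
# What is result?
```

Trace:
`lookup = {"val": 30, "key": 55}` → lookup = {'val': 30, 'key': 55}
`lookup["y"] = 81` → lookup = {'val': 30, 'key': 55, 'y': 81}
`lookup["val"] = 149` → lookup = {'val': 149, 'key': 55, 'y': 81}
`result = lookup["val"]` → result = 149
So result = 149

Answer: 149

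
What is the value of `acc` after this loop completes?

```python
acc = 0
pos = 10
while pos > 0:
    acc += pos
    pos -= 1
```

Sum 10 down to 1
`acc` takes the values: 0 → 10 → 19 → 27 → 34 → 40 → 45 → 49 → 52 → 54 → 55

Answer: 55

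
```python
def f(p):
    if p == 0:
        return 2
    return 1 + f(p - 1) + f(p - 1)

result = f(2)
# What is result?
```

f(p) = 1 + 2·f(p-1), f(0)=2. Closed form: (2+1)·2^2 - 1 = 11.

Answer: 11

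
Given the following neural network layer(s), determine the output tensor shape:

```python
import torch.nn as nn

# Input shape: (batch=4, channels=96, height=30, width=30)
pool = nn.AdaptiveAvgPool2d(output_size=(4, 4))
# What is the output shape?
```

Input: (4, 96, 30, 30) -> Output: (4, 96, 4, 4)

Answer: (4, 96, 4, 4)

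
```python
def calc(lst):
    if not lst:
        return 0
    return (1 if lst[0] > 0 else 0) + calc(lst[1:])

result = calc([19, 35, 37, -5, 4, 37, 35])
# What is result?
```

Count of positive elements in [19, 35, 37, -5, 4, 37, 35] = 6

Answer: 6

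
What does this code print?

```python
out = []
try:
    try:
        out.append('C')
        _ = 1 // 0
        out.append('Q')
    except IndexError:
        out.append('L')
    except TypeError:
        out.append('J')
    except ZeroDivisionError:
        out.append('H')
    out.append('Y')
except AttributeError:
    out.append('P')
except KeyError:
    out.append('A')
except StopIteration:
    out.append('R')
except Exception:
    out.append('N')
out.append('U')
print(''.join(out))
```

Execution trace: 'C' (inner try body) → 'H' (inner except ZeroDivisionError) → 'Y' (try body, no exception) → 'U' (after the try/except). Output: CHYU

Answer: CHYU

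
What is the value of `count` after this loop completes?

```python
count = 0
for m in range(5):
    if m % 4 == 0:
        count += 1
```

Count numbers divisible by 4 in range(5)
`count` takes the values: 0 → 1 → 2

Answer: 2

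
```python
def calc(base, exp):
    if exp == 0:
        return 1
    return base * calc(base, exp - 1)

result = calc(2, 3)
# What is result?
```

calc(2, 3) = 2 * 2 * 2 = 8

Answer: 8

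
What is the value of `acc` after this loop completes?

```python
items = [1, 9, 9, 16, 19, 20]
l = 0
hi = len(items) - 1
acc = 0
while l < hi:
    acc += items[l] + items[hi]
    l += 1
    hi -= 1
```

Sum of pairs from ends
`acc` takes the values: 0 → 21 → 49 → 74

Answer: 74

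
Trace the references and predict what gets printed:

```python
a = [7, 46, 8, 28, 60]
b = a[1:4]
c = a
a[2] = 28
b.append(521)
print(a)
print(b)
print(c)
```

Key concept: slice vs alias.
Step by step:
`a = [7, 46, 8, 28, 60]` → a = [7, 46, 8, 28, 60]
`b = a[1:4]` → b = [46, 8, 28]
`c = a` → c = [7, 46, 8, 28, 60] (same object as a)
`a[2] = 28` → a = [7, 46, 28, 28, 60] (same object as c); c = [7, 46, 28, 28, 60] (same object as a)
`b.append(521)` → b = [46, 8, 28, 521]
`print(a)` → prints [7, 46, 28, 28, 60]
`print(b)` → prints [46, 8, 28, 521]
`print(c)` → prints [7, 46, 28, 28, 60]

Answer:
[7, 46, 28, 28, 60]
[46, 8, 28, 521]
[7, 46, 28, 28, 60]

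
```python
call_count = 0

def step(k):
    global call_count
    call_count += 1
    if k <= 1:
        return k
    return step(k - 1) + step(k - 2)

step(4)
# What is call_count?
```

Calls(k) = 1 + Calls(k-1) + Calls(k-2); Calls(0)=Calls(1)=1. For k=4 this gives 9.

Answer: 9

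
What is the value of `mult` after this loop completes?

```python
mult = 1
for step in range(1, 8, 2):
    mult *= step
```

Product of 1, 3, 5, ... up to 7
`mult` takes the values: 1 → 3 → 15 → 105

Answer: 105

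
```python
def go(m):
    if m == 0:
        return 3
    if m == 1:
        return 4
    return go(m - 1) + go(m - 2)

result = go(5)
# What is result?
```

Build up from base cases: go(0)=3, go(1)=4, go(2)=7, go(3)=11, go(4)=18, go(5)=29

Answer: 29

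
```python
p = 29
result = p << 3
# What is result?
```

Trace:
`p = 29` → p = 29
`result = p << 3` → result = 232
So result = 232

Answer: 232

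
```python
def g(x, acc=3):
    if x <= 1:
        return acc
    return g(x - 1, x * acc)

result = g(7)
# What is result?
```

Accumulator trace (n, acc): (7, 3) -> (6, 21) -> (5, 126) -> (4, 630) -> (3, 2520) -> (2, 7560) -> (1, 15120) -> return 15120

Answer: 15120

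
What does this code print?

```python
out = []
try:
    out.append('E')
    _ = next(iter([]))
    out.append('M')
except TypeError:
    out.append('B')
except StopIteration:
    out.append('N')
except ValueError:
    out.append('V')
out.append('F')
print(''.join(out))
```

Execution trace: 'E' (try body) → 'N' (except StopIteration) → 'F' (after the try/except). Output: ENF

Answer: ENF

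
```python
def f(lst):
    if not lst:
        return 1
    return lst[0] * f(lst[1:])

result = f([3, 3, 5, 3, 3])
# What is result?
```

Product over [3, 3, 5, 3, 3] = 3 * 3 * 5 * 3 * 3 = 405

Answer: 405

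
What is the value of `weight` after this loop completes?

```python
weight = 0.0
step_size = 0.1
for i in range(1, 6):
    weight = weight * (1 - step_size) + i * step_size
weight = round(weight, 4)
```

Moving average with lr=0.1
`weight` takes the values: 0.0 → 0.1 → 0.29 → 0.561 → 0.9049 → 1.31441 → 1.3144

Answer: 1.3144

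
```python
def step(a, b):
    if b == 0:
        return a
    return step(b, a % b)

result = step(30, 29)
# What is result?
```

step(30, 29) -> step(29, 1) -> step(1, 0) -> 1

Answer: 1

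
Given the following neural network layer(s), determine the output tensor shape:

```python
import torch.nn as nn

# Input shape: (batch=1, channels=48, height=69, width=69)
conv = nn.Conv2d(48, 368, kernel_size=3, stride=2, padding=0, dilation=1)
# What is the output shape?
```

Input: (1, 48, 69, 69) -> Output: (1, 368, 34, 34)

Answer: (1, 368, 34, 34)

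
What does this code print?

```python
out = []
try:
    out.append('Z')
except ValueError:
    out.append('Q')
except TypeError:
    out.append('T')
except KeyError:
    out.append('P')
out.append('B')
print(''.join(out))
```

Execution trace: 'Z' (try body, no exception) → 'B' (after the try/except). Output: ZB

Answer: ZB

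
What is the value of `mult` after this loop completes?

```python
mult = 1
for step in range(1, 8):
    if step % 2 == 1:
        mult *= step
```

Product of odd numbers 1 to 7
`mult` takes the values: 1 → 3 → 15 → 105

Answer: 105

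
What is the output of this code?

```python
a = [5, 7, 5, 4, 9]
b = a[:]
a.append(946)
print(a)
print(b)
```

Key concept: slice [:] creates copy.
Step by step:
`a = [5, 7, 5, 4, 9]` → a = [5, 7, 5, 4, 9]
`b = a[:]` → b = [5, 7, 5, 4, 9]
`a.append(946)` → a = [5, 7, 5, 4, 9, 946]
`print(a)` → prints [5, 7, 5, 4, 9, 946]
`print(b)` → prints [5, 7, 5, 4, 9]

Answer:
[5, 7, 5, 4, 9, 946]
[5, 7, 5, 4, 9]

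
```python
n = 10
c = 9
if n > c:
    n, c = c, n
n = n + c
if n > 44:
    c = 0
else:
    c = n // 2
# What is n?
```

Trace:
`n = 10` → n = 10
`c = 9` → c = 9
`if n > c: ...` → n > c is True → n = 9; c = 10
`n = n + c` → n = 19
`if n > 44: ...` → n > 44 is False, take else branch → c = 9
So n = 19

Answer: 19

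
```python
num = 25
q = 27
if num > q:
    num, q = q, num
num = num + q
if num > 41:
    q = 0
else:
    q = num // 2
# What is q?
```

Trace:
`num = 25` → num = 25
`q = 27` → q = 27
`if num > q: ...` → num > q is False → no variable changes
`num = num + q` → num = 52
`if num > 41: ...` → num > 41 is True → q = 0
So q = 0

Answer: 0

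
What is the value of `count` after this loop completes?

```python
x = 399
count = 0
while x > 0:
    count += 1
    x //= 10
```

Count digits by repeated division by 10
`count` takes the values: 0 → 1 → 2 → 3

Answer: 3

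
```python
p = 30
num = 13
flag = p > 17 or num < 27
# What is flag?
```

Trace:
`p = 30` → p = 30
`num = 13` → num = 13
`flag = p > 17 or num < 27` → flag = True
So flag = True

Answer: True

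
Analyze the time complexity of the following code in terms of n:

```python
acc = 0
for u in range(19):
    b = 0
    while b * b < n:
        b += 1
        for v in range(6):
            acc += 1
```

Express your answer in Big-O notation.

Each loop level contributes: 1 × √n × 1. Multiplying the contributions gives O(√n).

Answer: O(√n)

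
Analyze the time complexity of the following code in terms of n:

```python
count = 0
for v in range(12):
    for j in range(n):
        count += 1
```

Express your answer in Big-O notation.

Each loop level contributes: 1 × n. Multiplying the contributions gives O(n).

Answer: O(n)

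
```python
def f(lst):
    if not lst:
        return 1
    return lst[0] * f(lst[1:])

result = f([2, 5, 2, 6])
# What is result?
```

Product over [2, 5, 2, 6] = 2 * 5 * 2 * 6 = 120

Answer: 120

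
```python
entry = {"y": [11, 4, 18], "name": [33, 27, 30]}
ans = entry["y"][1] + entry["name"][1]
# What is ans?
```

Trace:
`entry = {"y": [11, 4, 18], "name": [33, 27, 30]}` → entry = {'y': [11, 4, 18], 'name': [33, 27, 30]}
`ans = entry["y"][1] + entry["name"][1]` → ans = 31
So ans = 31

Answer: 31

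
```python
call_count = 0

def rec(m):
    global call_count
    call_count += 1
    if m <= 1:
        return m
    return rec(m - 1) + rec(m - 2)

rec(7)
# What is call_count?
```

Calls(m) = 1 + Calls(m-1) + Calls(m-2); Calls(0)=Calls(1)=1. For m=7 this gives 41.

Answer: 41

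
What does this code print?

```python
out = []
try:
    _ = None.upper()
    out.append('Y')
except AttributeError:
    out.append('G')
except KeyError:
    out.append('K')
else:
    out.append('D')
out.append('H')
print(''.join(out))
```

Execution trace: 'G' (except AttributeError) → 'H' (after the try/except). Output: GH

Answer: GH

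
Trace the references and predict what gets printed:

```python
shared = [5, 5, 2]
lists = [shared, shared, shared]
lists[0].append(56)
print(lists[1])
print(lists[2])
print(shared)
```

Key concept: list of same reference.
Step by step:
`shared = [5, 5, 2]` → shared = [5, 5, 2]
`lists = [shared, shared, shared]` → lists = [[5, 5, 2], [5, 5, 2], [5, 5, 2]]
`lists[0].append(56)` → shared = [5, 5, 2, 56]; lists = [[5, 5, 2, 56], [5, 5, 2, 56], [5, 5, 2, 56]]
`print(lists[1])` → prints [5, 5, 2, 56]
`print(lists[2])` → prints [5, 5, 2, 56]
`print(shared)` → prints [5, 5, 2, 56]

Answer:
[5, 5, 2, 56]
[5, 5, 2, 56]
[5, 5, 2, 56]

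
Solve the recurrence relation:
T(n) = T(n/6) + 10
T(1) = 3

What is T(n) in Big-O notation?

Each step divides n by 6 and adds 10. After log_6(n) steps we reach T(1)=3. So T(n) = 10·log_6(n) + 3 = O(log n).

Answer: O(log n)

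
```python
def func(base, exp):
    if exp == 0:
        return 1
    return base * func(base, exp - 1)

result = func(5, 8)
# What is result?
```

func(5, 8) = 5 * 5 * 5 * 5 * 5 * 5 * 5 * 5 = 390625

Answer: 390625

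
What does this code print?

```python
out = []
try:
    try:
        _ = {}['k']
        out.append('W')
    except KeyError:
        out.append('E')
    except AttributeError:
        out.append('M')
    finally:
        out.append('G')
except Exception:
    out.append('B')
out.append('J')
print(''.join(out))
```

Execution trace: 'E' (inner except KeyError) → 'G' (inner finally) → 'J' (after the try/except). Output: EGJ

Answer: EGJ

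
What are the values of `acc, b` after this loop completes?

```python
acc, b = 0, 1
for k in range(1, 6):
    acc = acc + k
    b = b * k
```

Sum and factorial of 1 to 5
`acc, b` takes the values: (0, 1) → (1, 1) → (3, 1) → (3, 2) → (6, 2) → (6, 6) → (10, 6) → (10, 24) → (15, 24) → (15, 120)

Answer: 15, 120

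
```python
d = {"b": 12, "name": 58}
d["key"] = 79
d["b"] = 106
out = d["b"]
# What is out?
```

Trace:
`d = {"b": 12, "name": 58}` → d = {'b': 12, 'name': 58}
`d["key"] = 79` → d = {'b': 12, 'name': 58, 'key': 79}
`d["b"] = 106` → d = {'b': 106, 'name': 58, 'key': 79}
`out = d["b"]` → out = 106
So out = 106

Answer: 106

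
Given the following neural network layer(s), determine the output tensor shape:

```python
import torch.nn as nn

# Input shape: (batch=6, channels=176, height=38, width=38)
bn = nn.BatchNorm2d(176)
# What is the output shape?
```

Input: (6, 176, 38, 38) -> Output: (6, 176, 38, 38)

Answer: (6, 176, 38, 38)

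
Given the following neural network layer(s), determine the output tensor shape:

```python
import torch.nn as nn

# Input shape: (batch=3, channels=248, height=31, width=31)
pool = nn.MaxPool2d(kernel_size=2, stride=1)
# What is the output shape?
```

Input: (3, 248, 31, 31) -> Output: (3, 248, 30, 30)

Answer: (3, 248, 30, 30)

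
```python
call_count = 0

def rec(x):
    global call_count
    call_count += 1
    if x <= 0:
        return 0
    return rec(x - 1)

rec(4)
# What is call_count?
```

Linear recursion stepping by 1: 5 calls from x=4 down to ≤0.

Answer: 5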